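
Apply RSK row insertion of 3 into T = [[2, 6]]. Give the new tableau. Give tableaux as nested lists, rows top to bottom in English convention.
In row 1, 3 replaces 6 (the leftmost entry greater than 3); 6 is bumped to row 2. 6 starts a new row 2. The new tableau is [[2, 3], [6]].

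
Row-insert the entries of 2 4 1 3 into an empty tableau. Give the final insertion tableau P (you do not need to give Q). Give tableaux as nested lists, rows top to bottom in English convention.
Insert 2: appended to row 1. P = [[2]].
Insert 4: appended to row 1. P = [[2, 4]].
Insert 1: 1 bumps 2 from row 1; 2 starts row 2. P = [[1, 4], [2]].
Insert 3: 3 bumps 4 from row 1; 4 appends to row 2. P = [[1, 3], [2, 4]].

So P = [[1, 3], [2, 4]].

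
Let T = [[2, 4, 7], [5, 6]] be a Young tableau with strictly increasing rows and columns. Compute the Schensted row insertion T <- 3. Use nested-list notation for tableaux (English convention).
[[2, 3, 7], [4, 6], [5]]

In row 1, 3 replaces 4 (the leftmost entry greater than 3); 4 is bumped to row 2. In row 2, 4 replaces 5 (the leftmost entry greater than 4); 5 is bumped to row 3. 5 starts a new row 3. The new tableau is [[2, 3, 7], [4, 6], [5]].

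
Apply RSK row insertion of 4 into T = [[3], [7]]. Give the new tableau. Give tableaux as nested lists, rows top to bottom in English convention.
[[3, 4], [7]]

4 is larger than every entry of row 1, so it is appended to row 1. The new tableau is [[3, 4], [7]].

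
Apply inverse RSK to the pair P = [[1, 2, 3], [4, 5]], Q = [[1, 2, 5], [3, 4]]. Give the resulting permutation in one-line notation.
4 5 1 2 3

Reverse the RSK construction: for i from n down to 1, find the cell of Q containing i, remove the entry at that cell from P, and reverse-bump it up through P; the value ejected from row 1 is w(i).

Step i=5: Q has 5 at row 1, column 3; remove that cell from P, ejecting 3. So w(5) = 3. P is now [[1, 2], [4, 5]].
Step i=4: Q has 4 at row 2, column 2; remove 5 from row 2 of P and reverse-bump: 5 enters row 1 and ejects 2. So w(4) = 2. P is now [[1, 5], [4]].
Step i=3: Q has 3 at row 2, column 1; remove 4 from row 2 of P and reverse-bump: 4 enters row 1 and ejects 1. So w(3) = 1. P is now [[4, 5]].
Step i=2: Q has 2 at row 1, column 2; remove that cell from P, ejecting 5. So w(2) = 5. P is now [[4]].
Step i=1: Q has 1 at row 1, column 1; remove that cell from P, ejecting 4. So w(1) = 4. P is now [].

So w = 4 5 1 2 3.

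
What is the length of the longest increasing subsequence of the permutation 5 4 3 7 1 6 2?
2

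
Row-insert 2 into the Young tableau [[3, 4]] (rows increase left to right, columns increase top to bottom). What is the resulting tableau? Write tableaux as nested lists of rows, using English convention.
[[2, 4], [3]]

In row 1, 2 replaces 3 (the leftmost entry greater than 2); 3 is bumped to row 2. 3 starts a new row 2. The new tableau is [[2, 4], [3]].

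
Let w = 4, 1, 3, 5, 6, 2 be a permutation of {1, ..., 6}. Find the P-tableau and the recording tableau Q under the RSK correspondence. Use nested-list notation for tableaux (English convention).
P = [[1, 2, 5, 6], [3], [4]], Q = [[1, 3, 4, 5], [2], [6]]

Insert each entry of the permutation into P by Schensted row insertion, recording in Q the position of each new cell.

Insert 4: appended to row 1. P = [[4]].
Insert 1: 1 bumps 4 from row 1; 4 starts row 2. P = [[1], [4]].
Insert 3: appended to row 1. P = [[1, 3], [4]].
Insert 5: appended to row 1. P = [[1, 3, 5], [4]].
Insert 6: appended to row 1. P = [[1, 3, 5, 6], [4]].
Insert 2: 2 bumps 3 from row 1; 3 bumps 4 from row 2; 4 starts row 3. P = [[1, 2, 5, 6], [3], [4]].

So P = [[1, 2, 5, 6], [3], [4]], Q = [[1, 3, 4, 5], [2], [6]].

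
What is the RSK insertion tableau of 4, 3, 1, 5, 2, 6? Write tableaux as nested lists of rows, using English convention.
Insert 4: appended to row 1. P = [[4]].
Insert 3: 3 bumps 4 from row 1; 4 starts row 2. P = [[3], [4]].
Insert 1: 1 bumps 3 from row 1; 3 bumps 4 from row 2; 4 starts row 3. P = [[1], [3], [4]].
Insert 5: appended to row 1. P = [[1, 5], [3], [4]].
Insert 2: 2 bumps 5 from row 1; 5 appends to row 2. P = [[1, 2], [3, 5], [4]].
Insert 6: appended to row 1. P = [[1, 2, 6], [3, 5], [4]].

So P = [[1, 2, 6], [3, 5], [4]].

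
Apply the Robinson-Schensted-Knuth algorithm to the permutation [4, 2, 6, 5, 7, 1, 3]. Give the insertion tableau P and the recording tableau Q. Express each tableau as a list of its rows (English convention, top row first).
P = [[1, 3, 7], [2, 5], [4, 6]], Q = [[1, 3, 5], [2, 4], [6, 7]]

Insert each entry of the permutation into P by Schensted row insertion, recording in Q the position of each new cell.

Insert 4: appended to row 1. P = [[4]].
Insert 2: 2 bumps 4 from row 1; 4 starts row 2. P = [[2], [4]].
Insert 6: appended to row 1. P = [[2, 6], [4]].
Insert 5: 5 bumps 6 from row 1; 6 appends to row 2. P = [[2, 5], [4, 6]].
Insert 7: appended to row 1. P = [[2, 5, 7], [4, 6]].
Insert 1: 1 bumps 2 from row 1; 2 bumps 4 from row 2; 4 starts row 3. P = [[1, 5, 7], [2, 6], [4]].
Insert 3: 3 bumps 5 from row 1; 5 bumps 6 from row 2; 6 appends to row 3. P = [[1, 3, 7], [2, 5], [4, 6]].

So P = [[1, 3, 7], [2, 5], [4, 6]], Q = [[1, 3, 5], [2, 4], [6, 7]].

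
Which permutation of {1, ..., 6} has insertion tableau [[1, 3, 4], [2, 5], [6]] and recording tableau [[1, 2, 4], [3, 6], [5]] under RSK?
Reverse the RSK construction: for i from n down to 1, find the cell of Q containing i, remove the entry at that cell from P, and reverse-bump it up through P; the value ejected from row 1 is w(i).

Step i=6: Q has 6 at row 2, column 2; remove 5 from row 2 of P and reverse-bump: 5 enters row 1 and ejects 4. So w(6) = 4. P is now [[1, 3, 5], [2], [6]].
Step i=5: Q has 5 at row 3, column 1; remove 6 from row 3 of P and reverse-bump: 6 enters row 2 and ejects 2; 2 enters row 1 and ejects 1. So w(5) = 1. P is now [[2, 3, 5], [6]].
Step i=4: Q has 4 at row 1, column 3; remove that cell from P, ejecting 5. So w(4) = 5. P is now [[2, 3], [6]].
Step i=3: Q has 3 at row 2, column 1; remove 6 from row 2 of P and reverse-bump: 6 enters row 1 and ejects 3. So w(3) = 3. P is now [[2, 6]].
Step i=2: Q has 2 at row 1, column 2; remove that cell from P, ejecting 6. So w(2) = 6. P is now [[2]].
Step i=1: Q has 1 at row 1, column 1; remove that cell from P, ejecting 2. So w(1) = 2. P is now [].

So w = 2 6 3 5 1 4.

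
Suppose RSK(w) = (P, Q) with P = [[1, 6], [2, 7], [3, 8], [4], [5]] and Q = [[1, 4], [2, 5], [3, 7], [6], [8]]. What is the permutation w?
Reverse the RSK construction: for i from n down to 1, find the cell of Q containing i, remove the entry at that cell from P, and reverse-bump it up through P; the value ejected from row 1 is w(i).

Step i=8: Q has 8 at row 5, column 1; remove 5 from row 5 of P and reverse-bump: 5 enters row 4 and ejects 4; 4 enters row 3 and ejects 3; 3 enters row 2 and ejects 2; 2 enters row 1 and ejects 1. So w(8) = 1. P is now [[2, 6], [3, 7], [4, 8], [5]].
Step i=7: Q has 7 at row 3, column 2; remove 8 from row 3 of P and reverse-bump: 8 enters row 2 and ejects 7; 7 enters row 1 and ejects 6. So w(7) = 6. P is now [[2, 7], [3, 8], [4], [5]].
Step i=6: Q has 6 at row 4, column 1; remove 5 from row 4 of P and reverse-bump: 5 enters row 3 and ejects 4; 4 enters row 2 and ejects 3; 3 enters row 1 and ejects 2. So w(6) = 2. P is now [[3, 7], [4, 8], [5]].
Step i=5: Q has 5 at row 2, column 2; remove 8 from row 2 of P and reverse-bump: 8 enters row 1 and ejects 7. So w(5) = 7. P is now [[3, 8], [4], [5]].
Step i=4: Q has 4 at row 1, column 2; remove that cell from P, ejecting 8. So w(4) = 8. P is now [[3], [4], [5]].
Step i=3: Q has 3 at row 3, column 1; remove 5 from row 3 of P and reverse-bump: 5 enters row 2 and ejects 4; 4 enters row 1 and ejects 3. So w(3) = 3. P is now [[4], [5]].
Step i=2: Q has 2 at row 2, column 1; remove 5 from row 2 of P and reverse-bump: 5 enters row 1 and ejects 4. So w(2) = 4. P is now [[5]].
Step i=1: Q has 1 at row 1, column 1; remove that cell from P, ejecting 5. So w(1) = 5. P is now [].

So w = 5 4 3 8 7 2 6 1.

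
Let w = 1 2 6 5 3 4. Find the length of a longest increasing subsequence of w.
4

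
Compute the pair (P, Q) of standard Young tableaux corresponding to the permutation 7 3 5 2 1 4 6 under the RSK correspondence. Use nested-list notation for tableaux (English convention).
P = [[1, 4, 6], [2, 5], [3], [7]], Q = [[1, 3, 7], [2, 6], [4], [5]]

Insert each entry of the permutation into P by Schensted row insertion, recording in Q the position of each new cell.

Insert 7: appended to row 1. P = [[7]], Q = [[1]].
Insert 3: 3 bumps 7 from row 1; 7 starts row 2. P = [[3], [7]], Q = [[1], [2]].
Insert 5: appended to row 1. P = [[3, 5], [7]], Q = [[1, 3], [2]].
Insert 2: 2 bumps 3 from row 1; 3 bumps 7 from row 2; 7 starts row 3. P = [[2, 5], [3], [7]], Q = [[1, 3], [2], [4]].
Insert 1: 1 bumps 2 from row 1; 2 bumps 3 from row 2; 3 bumps 7 from row 3; 7 starts row 4. P = [[1, 5], [2], [3], [7]], Q = [[1, 3], [2], [4], [5]].
Insert 4: 4 bumps 5 from row 1; 5 appends to row 2. P = [[1, 4], [2, 5], [3], [7]], Q = [[1, 3], [2, 6], [4], [5]].
Insert 6: appended to row 1. P = [[1, 4, 6], [2, 5], [3], [7]], Q = [[1, 3, 7], [2, 6], [4], [5]].

So P = [[1, 4, 6], [2, 5], [3], [7]], Q = [[1, 3, 7], [2, 6], [4], [5]].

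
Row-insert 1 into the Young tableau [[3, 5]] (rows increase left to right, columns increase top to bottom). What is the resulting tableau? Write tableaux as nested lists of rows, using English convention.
[[1, 5], [3]]

In row 1, 1 replaces 3 (the leftmost entry greater than 1); 3 is bumped to row 2. 3 starts a new row 2. The new tableau is [[1, 5], [3]].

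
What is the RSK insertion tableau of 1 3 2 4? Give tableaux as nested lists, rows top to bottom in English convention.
P = [[1, 2, 4], [3]]

Insert 1: appended to row 1. P = [[1]].
Insert 3: appended to row 1. P = [[1, 3]].
Insert 2: 2 bumps 3 from row 1; 3 starts row 2. P = [[1, 2], [3]].
Insert 4: appended to row 1. P = [[1, 2, 4], [3]].

So P = [[1, 2, 4], [3]].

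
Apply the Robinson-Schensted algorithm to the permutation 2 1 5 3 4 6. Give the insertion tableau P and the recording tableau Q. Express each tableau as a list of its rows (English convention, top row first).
Insert each entry of the permutation into P by Schensted row insertion, recording in Q the position of each new cell.

Insert 2: appended to row 1. P = [[2]], Q = [[1]].
Insert 1: 1 bumps 2 from row 1; 2 starts row 2. P = [[1], [2]], Q = [[1], [2]].
Insert 5: appended to row 1. P = [[1, 5], [2]], Q = [[1, 3], [2]].
Insert 3: 3 bumps 5 from row 1; 5 appends to row 2. P = [[1, 3], [2, 5]], Q = [[1, 3], [2, 4]].
Insert 4: appended to row 1. P = [[1, 3, 4], [2, 5]], Q = [[1, 3, 5], [2, 4]].
Insert 6: appended to row 1. P = [[1, 3, 4, 6], [2, 5]], Q = [[1, 3, 5, 6], [2, 4]].

So P = [[1, 3, 4, 6], [2, 5]], Q = [[1, 3, 5, 6], [2, 4]].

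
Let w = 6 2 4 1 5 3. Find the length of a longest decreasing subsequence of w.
3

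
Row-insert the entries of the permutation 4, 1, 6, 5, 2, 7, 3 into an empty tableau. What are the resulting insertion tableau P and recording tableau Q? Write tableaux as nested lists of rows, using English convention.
P = [[1, 2, 3], [4, 5, 7], [6]], Q = [[1, 3, 6], [2, 4, 7], [5]]

Insert each entry of the permutation into P by Schensted row insertion, recording in Q the position of each new cell.

Insert 4: appended to row 1. P = [[4]].
Insert 1: 1 bumps 4 from row 1; 4 starts row 2. P = [[1], [4]].
Insert 6: appended to row 1. P = [[1, 6], [4]].
Insert 5: 5 bumps 6 from row 1; 6 appends to row 2. P = [[1, 5], [4, 6]].
Insert 2: 2 bumps 5 from row 1; 5 bumps 6 from row 2; 6 starts row 3. P = [[1, 2], [4, 5], [6]].
Insert 7: appended to row 1. P = [[1, 2, 7], [4, 5], [6]].
Insert 3: 3 bumps 7 from row 1; 7 appends to row 2. P = [[1, 2, 3], [4, 5, 7], [6]].

So P = [[1, 2, 3], [4, 5, 7], [6]], Q = [[1, 3, 6], [2, 4, 7], [5]].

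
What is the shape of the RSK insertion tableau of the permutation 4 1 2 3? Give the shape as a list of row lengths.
Row-insert each entry into an empty tableau.

After inserting 4: P = [[4]].
After inserting 1: P = [[1], [4]].
After inserting 2: P = [[1, 2], [4]].
After inserting 3: P = [[1, 2, 3], [4]].

The final insertion tableau P = [[1, 2, 3], [4]] has shape [3, 1].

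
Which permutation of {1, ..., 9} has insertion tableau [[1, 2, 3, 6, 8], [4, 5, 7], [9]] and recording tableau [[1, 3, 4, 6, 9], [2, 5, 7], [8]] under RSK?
Reverse the RSK construction: for i from n down to 1, find the cell of Q containing i, remove the entry at that cell from P, and reverse-bump it up through P; the value ejected from row 1 is w(i).

Step i=9: Q has 9 at row 1, column 5; remove that cell from P, ejecting 8. So w(9) = 8. P is now [[1, 2, 3, 6], [4, 5, 7], [9]].
Step i=8: Q has 8 at row 3, column 1; remove 9 from row 3 of P and reverse-bump: 9 enters row 2 and ejects 7; 7 enters row 1 and ejects 6. So w(8) = 6. P is now [[1, 2, 3, 7], [4, 5, 9]].
Step i=7: Q has 7 at row 2, column 3; remove 9 from row 2 of P and reverse-bump: 9 enters row 1 and ejects 7. So w(7) = 7. P is now [[1, 2, 3, 9], [4, 5]].
Step i=6: Q has 6 at row 1, column 4; remove that cell from P, ejecting 9. So w(6) = 9. P is now [[1, 2, 3], [4, 5]].
Step i=5: Q has 5 at row 2, column 2; remove 5 from row 2 of P and reverse-bump: 5 enters row 1 and ejects 3. So w(5) = 3. P is now [[1, 2, 5], [4]].
Step i=4: Q has 4 at row 1, column 3; remove that cell from P, ejecting 5. So w(4) = 5. P is now [[1, 2], [4]].
Step i=3: Q has 3 at row 1, column 2; remove that cell from P, ejecting 2. So w(3) = 2. P is now [[1], [4]].
Step i=2: Q has 2 at row 2, column 1; remove 4 from row 2 of P and reverse-bump: 4 enters row 1 and ejects 1. So w(2) = 1. P is now [[4]].
Step i=1: Q has 1 at row 1, column 1; remove that cell from P, ejecting 4. So w(1) = 4. P is now [].

So w = 4 1 2 5 3 9 7 6 8.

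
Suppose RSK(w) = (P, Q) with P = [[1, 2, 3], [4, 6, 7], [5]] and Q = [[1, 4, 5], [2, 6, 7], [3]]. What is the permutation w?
5 4 1 6 7 2 3

Reverse the RSK construction: for i from n down to 1, find the cell of Q containing i, remove the entry at that cell from P, and reverse-bump it up through P; the value ejected from row 1 is w(i).

Step i=7: Q has 7 at row 2, column 3; remove 7 from row 2 of P and reverse-bump: 7 enters row 1 and ejects 3. So w(7) = 3. P is now [[1, 2, 7], [4, 6], [5]].
Step i=6: Q has 6 at row 2, column 2; remove 6 from row 2 of P and reverse-bump: 6 enters row 1 and ejects 2. So w(6) = 2. P is now [[1, 6, 7], [4], [5]].
Step i=5: Q has 5 at row 1, column 3; remove that cell from P, ejecting 7. So w(5) = 7. P is now [[1, 6], [4], [5]].
Step i=4: Q has 4 at row 1, column 2; remove that cell from P, ejecting 6. So w(4) = 6. P is now [[1], [4], [5]].
Step i=3: Q has 3 at row 3, column 1; remove 5 from row 3 of P and reverse-bump: 5 enters row 2 and ejects 4; 4 enters row 1 and ejects 1. So w(3) = 1. P is now [[4], [5]].
Step i=2: Q has 2 at row 2, column 1; remove 5 from row 2 of P and reverse-bump: 5 enters row 1 and ejects 4. So w(2) = 4. P is now [[5]].
Step i=1: Q has 1 at row 1, column 1; remove that cell from P, ejecting 5. So w(1) = 5. P is now [].

So w = 5 4 1 6 7 2 3.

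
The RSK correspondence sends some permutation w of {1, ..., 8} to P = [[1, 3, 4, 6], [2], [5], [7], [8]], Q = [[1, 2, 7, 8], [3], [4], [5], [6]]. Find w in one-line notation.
2 8 7 5 3 1 4 6

Reverse the RSK construction: for i from n down to 1, find the cell of Q containing i, remove the entry at that cell from P, and reverse-bump it up through P; the value ejected from row 1 is w(i).

Step i=8: Q has 8 at row 1, column 4; remove that cell from P, ejecting 6. So w(8) = 6. P is now [[1, 3, 4], [2], [5], [7], [8]].
Step i=7: Q has 7 at row 1, column 3; remove that cell from P, ejecting 4. So w(7) = 4. P is now [[1, 3], [2], [5], [7], [8]].
Step i=6: Q has 6 at row 5, column 1; remove 8 from row 5 of P and reverse-bump: 8 enters row 4 and ejects 7; 7 enters row 3 and ejects 5; 5 enters row 2 and ejects 2; 2 enters row 1 and ejects 1. So w(6) = 1. P is now [[2, 3], [5], [7], [8]].
Step i=5: Q has 5 at row 4, column 1; remove 8 from row 4 of P and reverse-bump: 8 enters row 3 and ejects 7; 7 enters row 2 and ejects 5; 5 enters row 1 and ejects 3. So w(5) = 3. P is now [[2, 5], [7], [8]].
Step i=4: Q has 4 at row 3, column 1; remove 8 from row 3 of P and reverse-bump: 8 enters row 2 and ejects 7; 7 enters row 1 and ejects 5. So w(4) = 5. P is now [[2, 7], [8]].
Step i=3: Q has 3 at row 2, column 1; remove 8 from row 2 of P and reverse-bump: 8 enters row 1 and ejects 7. So w(3) = 7. P is now [[2, 8]].
Step i=2: Q has 2 at row 1, column 2; remove that cell from P, ejecting 8. So w(2) = 8. P is now [[2]].
Step i=1: Q has 1 at row 1, column 1; remove that cell from P, ejecting 2. So w(1) = 2. P is now [].

So w = 2 8 7 5 3 1 4 6.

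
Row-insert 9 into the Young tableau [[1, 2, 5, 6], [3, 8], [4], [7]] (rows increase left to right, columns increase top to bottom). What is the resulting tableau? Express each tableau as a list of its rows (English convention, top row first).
9 is larger than every entry of row 1, so it is appended to row 1. The new tableau is [[1, 2, 5, 6, 9], [3, 8], [4], [7]].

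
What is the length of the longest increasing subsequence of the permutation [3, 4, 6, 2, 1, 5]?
3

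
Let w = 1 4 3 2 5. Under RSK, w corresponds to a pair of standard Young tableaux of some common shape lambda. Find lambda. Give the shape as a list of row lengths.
[3, 1, 1]

RSK row insertion gives P = [[1, 2, 5], [3], [4]], which has shape [3, 1, 1].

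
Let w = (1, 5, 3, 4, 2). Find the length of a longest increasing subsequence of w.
3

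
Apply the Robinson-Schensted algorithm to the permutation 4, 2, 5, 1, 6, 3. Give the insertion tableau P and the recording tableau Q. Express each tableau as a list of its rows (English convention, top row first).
P = [[1, 3, 6], [2, 5], [4]], Q = [[1, 3, 5], [2, 6], [4]]

Insert each entry of the permutation into P by Schensted row insertion, recording in Q the position of each new cell.

Insert 4: appended to row 1. P = [[4]].
Insert 2: 2 bumps 4 from row 1; 4 starts row 2. P = [[2], [4]].
Insert 5: appended to row 1. P = [[2, 5], [4]].
Insert 1: 1 bumps 2 from row 1; 2 bumps 4 from row 2; 4 starts row 3. P = [[1, 5], [2], [4]].
Insert 6: appended to row 1. P = [[1, 5, 6], [2], [4]].
Insert 3: 3 bumps 5 from row 1; 5 appends to row 2. P = [[1, 3, 6], [2, 5], [4]].

So P = [[1, 3, 6], [2, 5], [4]], Q = [[1, 3, 5], [2, 6], [4]].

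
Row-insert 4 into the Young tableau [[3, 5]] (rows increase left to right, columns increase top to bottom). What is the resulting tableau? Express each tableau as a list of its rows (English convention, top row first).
[[3, 4], [5]]

In row 1, 4 replaces 5 (the leftmost entry greater than 4); 5 is bumped to row 2. 5 starts a new row 2. The new tableau is [[3, 4], [5]].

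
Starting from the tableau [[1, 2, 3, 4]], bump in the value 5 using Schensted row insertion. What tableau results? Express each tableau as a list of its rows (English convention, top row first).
[[1, 2, 3, 4, 5]]

5 is larger than every entry of row 1, so it is appended to row 1. The new tableau is [[1, 2, 3, 4, 5]].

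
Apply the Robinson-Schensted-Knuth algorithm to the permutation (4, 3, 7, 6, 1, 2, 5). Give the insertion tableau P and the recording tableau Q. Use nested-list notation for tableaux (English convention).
P = [[1, 2, 5], [3, 6], [4, 7]], Q = [[1, 3, 7], [2, 4], [5, 6]]

Insert each entry of the permutation into P by Schensted row insertion, recording in Q the position of each new cell.

After inserting 4: P = [[4]].
After inserting 3: P = [[3], [4]].
After inserting 7: P = [[3, 7], [4]].
After inserting 6: P = [[3, 6], [4, 7]].
After inserting 1: P = [[1, 6], [3, 7], [4]].
After inserting 2: P = [[1, 2], [3, 6], [4, 7]].
After inserting 5: P = [[1, 2, 5], [3, 6], [4, 7]].

So P = [[1, 2, 5], [3, 6], [4, 7]], Q = [[1, 3, 7], [2, 4], [5, 6]].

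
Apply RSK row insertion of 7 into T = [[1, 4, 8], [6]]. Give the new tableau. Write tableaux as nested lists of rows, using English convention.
[[1, 4, 7], [6, 8]]

In row 1, 7 replaces 8 (the leftmost entry greater than 7); 8 is bumped to row 2. 8 is appended to row 2. The new tableau is [[1, 4, 7], [6, 8]].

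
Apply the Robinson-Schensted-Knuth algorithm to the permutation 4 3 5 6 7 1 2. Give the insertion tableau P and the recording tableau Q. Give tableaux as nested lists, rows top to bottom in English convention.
Insert each entry of the permutation into P by Schensted row insertion, recording in Q the position of each new cell.

Insert 4: appended to row 1. P = [[4]].
Insert 3: 3 bumps 4 from row 1; 4 starts row 2. P = [[3], [4]].
Insert 5: appended to row 1. P = [[3, 5], [4]].
Insert 6: appended to row 1. P = [[3, 5, 6], [4]].
Insert 7: appended to row 1. P = [[3, 5, 6, 7], [4]].
Insert 1: 1 bumps 3 from row 1; 3 bumps 4 from row 2; 4 starts row 3. P = [[1, 5, 6, 7], [3], [4]].
Insert 2: 2 bumps 5 from row 1; 5 appends to row 2. P = [[1, 2, 6, 7], [3, 5], [4]].

So P = [[1, 2, 6, 7], [3, 5], [4]], Q = [[1, 3, 4, 5], [2, 7], [6]].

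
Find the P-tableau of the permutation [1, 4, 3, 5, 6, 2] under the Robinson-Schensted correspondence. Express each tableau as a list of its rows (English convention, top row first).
Insert 1: appended to row 1. P = [[1]].
Insert 4: appended to row 1. P = [[1, 4]].
Insert 3: 3 bumps 4 from row 1; 4 starts row 2. P = [[1, 3], [4]].
Insert 5: appended to row 1. P = [[1, 3, 5], [4]].
Insert 6: appended to row 1. P = [[1, 3, 5, 6], [4]].
Insert 2: 2 bumps 3 from row 1; 3 bumps 4 from row 2; 4 starts row 3. P = [[1, 2, 5, 6], [3], [4]].

So P = [[1, 2, 5, 6], [3], [4]].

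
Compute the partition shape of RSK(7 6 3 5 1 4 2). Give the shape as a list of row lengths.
Row-insert each entry into an empty tableau.

After inserting 7: P = [[7]].
After inserting 6: P = [[6], [7]].
After inserting 3: P = [[3], [6], [7]].
After inserting 5: P = [[3, 5], [6], [7]].
After inserting 1: P = [[1, 5], [3], [6], [7]].
After inserting 4: P = [[1, 4], [3, 5], [6], [7]].
After inserting 2: P = [[1, 2], [3, 4], [5], [6], [7]].

The final insertion tableau P = [[1, 2], [3, 4], [5], [6], [7]] has shape [2, 2, 1, 1, 1].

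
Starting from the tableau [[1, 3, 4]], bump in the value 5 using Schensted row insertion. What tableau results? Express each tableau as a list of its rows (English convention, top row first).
5 is larger than every entry of row 1, so it is appended to row 1. The new tableau is [[1, 3, 4, 5]].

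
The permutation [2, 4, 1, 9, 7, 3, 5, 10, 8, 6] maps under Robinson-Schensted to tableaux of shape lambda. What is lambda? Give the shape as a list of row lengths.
[4, 4, 2]

Row-insert each entry into an empty tableau.

After inserting 2: P = [[2]].
After inserting 4: P = [[2, 4]].
After inserting 1: P = [[1, 4], [2]].
After inserting 9: P = [[1, 4, 9], [2]].
After inserting 7: P = [[1, 4, 7], [2, 9]].
After inserting 3: P = [[1, 3, 7], [2, 4], [9]].
After inserting 5: P = [[1, 3, 5], [2, 4, 7], [9]].
After inserting 10: P = [[1, 3, 5, 10], [2, 4, 7], [9]].
After inserting 8: P = [[1, 3, 5, 8], [2, 4, 7, 10], [9]].
After inserting 6: P = [[1, 3, 5, 6], [2, 4, 7, 8], [9, 10]].

The final insertion tableau P = [[1, 3, 5, 6], [2, 4, 7, 8], [9, 10]] has shape [4, 4, 2].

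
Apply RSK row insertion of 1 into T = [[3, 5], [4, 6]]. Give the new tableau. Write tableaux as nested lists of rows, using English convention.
In row 1, 1 replaces 3 (the leftmost entry greater than 1); 3 is bumped to row 2. In row 2, 3 replaces 4 (the leftmost entry greater than 3); 4 is bumped to row 3. 4 starts a new row 3. The new tableau is [[1, 5], [3, 6], [4]].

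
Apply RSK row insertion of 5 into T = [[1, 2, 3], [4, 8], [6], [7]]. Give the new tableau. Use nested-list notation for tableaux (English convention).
[[1, 2, 3, 5], [4, 8], [6], [7]]

5 is larger than every entry of row 1, so it is appended to row 1. The new tableau is [[1, 2, 3, 5], [4, 8], [6], [7]].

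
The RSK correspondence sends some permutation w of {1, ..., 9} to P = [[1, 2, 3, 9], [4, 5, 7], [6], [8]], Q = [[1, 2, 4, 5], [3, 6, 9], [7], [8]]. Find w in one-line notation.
Reverse the RSK construction: for i from n down to 1, find the cell of Q containing i, remove the entry at that cell from P, and reverse-bump it up through P; the value ejected from row 1 is w(i).

Step i=9: Q has 9 at row 2, column 3; remove 7 from row 2 of P and reverse-bump: 7 enters row 1 and ejects 3. So w(9) = 3. P is now [[1, 2, 7, 9], [4, 5], [6], [8]].
Step i=8: Q has 8 at row 4, column 1; remove 8 from row 4 of P and reverse-bump: 8 enters row 3 and ejects 6; 6 enters row 2 and ejects 5; 5 enters row 1 and ejects 2. So w(8) = 2. P is now [[1, 5, 7, 9], [4, 6], [8]].
Step i=7: Q has 7 at row 3, column 1; remove 8 from row 3 of P and reverse-bump: 8 enters row 2 and ejects 6; 6 enters row 1 and ejects 5. So w(7) = 5. P is now [[1, 6, 7, 9], [4, 8]].
Step i=6: Q has 6 at row 2, column 2; remove 8 from row 2 of P and reverse-bump: 8 enters row 1 and ejects 7. So w(6) = 7. P is now [[1, 6, 8, 9], [4]].
Step i=5: Q has 5 at row 1, column 4; remove that cell from P, ejecting 9. So w(5) = 9. P is now [[1, 6, 8], [4]].
Step i=4: Q has 4 at row 1, column 3; remove that cell from P, ejecting 8. So w(4) = 8. P is now [[1, 6], [4]].
Step i=3: Q has 3 at row 2, column 1; remove 4 from row 2 of P and reverse-bump: 4 enters row 1 and ejects 1. So w(3) = 1. P is now [[4, 6]].
Step i=2: Q has 2 at row 1, column 2; remove that cell from P, ejecting 6. So w(2) = 6. P is now [[4]].
Step i=1: Q has 1 at row 1, column 1; remove that cell from P, ejecting 4. So w(1) = 4. P is now [].

So w = 4 6 1 8 9 7 5 2 3.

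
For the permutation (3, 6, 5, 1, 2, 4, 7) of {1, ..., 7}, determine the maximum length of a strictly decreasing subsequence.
3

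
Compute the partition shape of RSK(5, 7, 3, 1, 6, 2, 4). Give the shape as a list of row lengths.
RSK row insertion gives P = [[1, 2, 4], [3, 6], [5, 7]], which has shape [3, 2, 2].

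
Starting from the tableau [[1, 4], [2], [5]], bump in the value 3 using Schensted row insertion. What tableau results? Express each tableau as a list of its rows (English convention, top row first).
[[1, 3], [2, 4], [5]]

In row 1, 3 replaces 4 (the leftmost entry greater than 3); 4 is bumped to row 2. 4 is appended to row 2. The new tableau is [[1, 3], [2, 4], [5]].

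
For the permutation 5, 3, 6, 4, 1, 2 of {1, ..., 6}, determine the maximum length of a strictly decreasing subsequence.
3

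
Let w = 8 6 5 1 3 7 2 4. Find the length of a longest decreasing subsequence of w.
5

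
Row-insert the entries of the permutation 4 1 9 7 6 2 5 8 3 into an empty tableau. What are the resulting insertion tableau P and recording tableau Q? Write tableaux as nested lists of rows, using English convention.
Insert each entry of the permutation into P by Schensted row insertion, recording in Q the position of each new cell.

Insert 4: appended to row 1. P = [[4]], Q = [[1]].
Insert 1: 1 bumps 4 from row 1; 4 starts row 2. P = [[1], [4]], Q = [[1], [2]].
Insert 9: appended to row 1. P = [[1, 9], [4]], Q = [[1, 3], [2]].
Insert 7: 7 bumps 9 from row 1; 9 appends to row 2. P = [[1, 7], [4, 9]], Q = [[1, 3], [2, 4]].
Insert 6: 6 bumps 7 from row 1; 7 bumps 9 from row 2; 9 starts row 3. P = [[1, 6], [4, 7], [9]], Q = [[1, 3], [2, 4], [5]].
Insert 2: 2 bumps 6 from row 1; 6 bumps 7 from row 2; 7 bumps 9 from row 3; 9 starts row 4. P = [[1, 2], [4, 6], [7], [9]], Q = [[1, 3], [2, 4], [5], [6]].
Insert 5: appended to row 1. P = [[1, 2, 5], [4, 6], [7], [9]], Q = [[1, 3, 7], [2, 4], [5], [6]].
Insert 8: appended to row 1. P = [[1, 2, 5, 8], [4, 6], [7], [9]], Q = [[1, 3, 7, 8], [2, 4], [5], [6]].
Insert 3: 3 bumps 5 from row 1; 5 bumps 6 from row 2; 6 bumps 7 from row 3; 7 bumps 9 from row 4; 9 starts row 5. P = [[1, 2, 3, 8], [4, 5], [6], [7], [9]], Q = [[1, 3, 7, 8], [2, 4], [5], [6], [9]].

So P = [[1, 2, 3, 8], [4, 5], [6], [7], [9]], Q = [[1, 3, 7, 8], [2, 4], [5], [6], [9]].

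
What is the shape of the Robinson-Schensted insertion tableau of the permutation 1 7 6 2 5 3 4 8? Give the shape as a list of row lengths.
[5, 1, 1, 1]

RSK row insertion gives P = [[1, 2, 3, 4, 8], [5], [6], [7]], which has shape [5, 1, 1, 1].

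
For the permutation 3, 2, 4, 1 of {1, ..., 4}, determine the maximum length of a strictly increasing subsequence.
2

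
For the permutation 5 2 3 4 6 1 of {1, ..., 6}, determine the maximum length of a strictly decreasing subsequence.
3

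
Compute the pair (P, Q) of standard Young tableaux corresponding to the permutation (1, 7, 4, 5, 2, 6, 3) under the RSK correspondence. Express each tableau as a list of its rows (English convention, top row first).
Insert each entry of the permutation into P by Schensted row insertion, recording in Q the position of each new cell.

After inserting 1: P = [[1]].
After inserting 7: P = [[1, 7]].
After inserting 4: P = [[1, 4], [7]].
After inserting 5: P = [[1, 4, 5], [7]].
After inserting 2: P = [[1, 2, 5], [4], [7]].
After inserting 6: P = [[1, 2, 5, 6], [4], [7]].
After inserting 3: P = [[1, 2, 3, 6], [4, 5], [7]].

So P = [[1, 2, 3, 6], [4, 5], [7]], Q = [[1, 2, 4, 6], [3, 7], [5]].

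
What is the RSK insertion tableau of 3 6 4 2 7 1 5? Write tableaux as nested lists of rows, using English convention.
P = [[1, 4, 5], [2, 7], [3], [6]]

Insert 3: appended to row 1. P = [[3]].
Insert 6: appended to row 1. P = [[3, 6]].
Insert 4: 4 bumps 6 from row 1; 6 starts row 2. P = [[3, 4], [6]].
Insert 2: 2 bumps 3 from row 1; 3 bumps 6 from row 2; 6 starts row 3. P = [[2, 4], [3], [6]].
Insert 7: appended to row 1. P = [[2, 4, 7], [3], [6]].
Insert 1: 1 bumps 2 from row 1; 2 bumps 3 from row 2; 3 bumps 6 from row 3; 6 starts row 4. P = [[1, 4, 7], [2], [3], [6]].
Insert 5: 5 bumps 7 from row 1; 7 appends to row 2. P = [[1, 4, 5], [2, 7], [3], [6]].

So P = [[1, 4, 5], [2, 7], [3], [6]].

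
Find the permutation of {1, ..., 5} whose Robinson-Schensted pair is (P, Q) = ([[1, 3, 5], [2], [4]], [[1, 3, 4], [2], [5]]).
4 2 3 5 1

Reverse RSK: for i = n, n-1, ..., 1, locate i in Q, remove the corresponding corner cell from P, and reverse-bump its entry up through P; the value ejected from row 1 is w(i).

So w = 4 2 3 5 1.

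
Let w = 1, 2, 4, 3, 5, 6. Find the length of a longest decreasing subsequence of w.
2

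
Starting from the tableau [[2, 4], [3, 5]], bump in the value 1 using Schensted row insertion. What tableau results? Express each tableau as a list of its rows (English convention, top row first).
In row 1, 1 replaces 2 (the leftmost entry greater than 1); 2 is bumped to row 2. In row 2, 2 replaces 3 (the leftmost entry greater than 2); 3 is bumped to row 3. 3 starts a new row 3. The new tableau is [[1, 4], [2, 5], [3]].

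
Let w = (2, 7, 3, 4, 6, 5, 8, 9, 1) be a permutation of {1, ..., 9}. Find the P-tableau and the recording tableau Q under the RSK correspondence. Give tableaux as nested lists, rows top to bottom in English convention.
P = [[1, 3, 4, 5, 8, 9], [2], [6], [7]], Q = [[1, 2, 4, 5, 7, 8], [3], [6], [9]]

Insert each entry of the permutation into P by Schensted row insertion, recording in Q the position of each new cell.

Insert 2: appended to row 1. P = [[2]].
Insert 7: appended to row 1. P = [[2, 7]].
Insert 3: 3 bumps 7 from row 1; 7 starts row 2. P = [[2, 3], [7]].
Insert 4: appended to row 1. P = [[2, 3, 4], [7]].
Insert 6: appended to row 1. P = [[2, 3, 4, 6], [7]].
Insert 5: 5 bumps 6 from row 1; 6 bumps 7 from row 2; 7 starts row 3. P = [[2, 3, 4, 5], [6], [7]].
Insert 8: appended to row 1. P = [[2, 3, 4, 5, 8], [6], [7]].
Insert 9: appended to row 1. P = [[2, 3, 4, 5, 8, 9], [6], [7]].
Insert 1: 1 bumps 2 from row 1; 2 bumps 6 from row 2; 6 bumps 7 from row 3; 7 starts row 4. P = [[1, 3, 4, 5, 8, 9], [2], [6], [7]].

So P = [[1, 3, 4, 5, 8, 9], [2], [6], [7]], Q = [[1, 2, 4, 5, 7, 8], [3], [6], [9]].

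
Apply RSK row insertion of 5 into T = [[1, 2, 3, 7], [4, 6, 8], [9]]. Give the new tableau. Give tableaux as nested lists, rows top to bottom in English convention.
In row 1, 5 replaces 7 (the leftmost entry greater than 5); 7 is bumped to row 2. In row 2, 7 replaces 8 (the leftmost entry greater than 7); 8 is bumped to row 3. In row 3, 8 replaces 9 (the leftmost entry greater than 8); 9 is bumped to row 4. 9 starts a new row 4. The new tableau is [[1, 2, 3, 5], [4, 6, 7], [8], [9]].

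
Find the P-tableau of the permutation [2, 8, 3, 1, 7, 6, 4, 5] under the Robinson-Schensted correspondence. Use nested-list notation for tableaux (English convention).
Insert 2: appended to row 1. P = [[2]].
Insert 8: appended to row 1. P = [[2, 8]].
Insert 3: 3 bumps 8 from row 1; 8 starts row 2. P = [[2, 3], [8]].
Insert 1: 1 bumps 2 from row 1; 2 bumps 8 from row 2; 8 starts row 3. P = [[1, 3], [2], [8]].
Insert 7: appended to row 1. P = [[1, 3, 7], [2], [8]].
Insert 6: 6 bumps 7 from row 1; 7 appends to row 2. P = [[1, 3, 6], [2, 7], [8]].
Insert 4: 4 bumps 6 from row 1; 6 bumps 7 from row 2; 7 bumps 8 from row 3; 8 starts row 4. P = [[1, 3, 4], [2, 6], [7], [8]].
Insert 5: appended to row 1. P = [[1, 3, 4, 5], [2, 6], [7], [8]].

So P = [[1, 3, 4, 5], [2, 6], [7], [8]].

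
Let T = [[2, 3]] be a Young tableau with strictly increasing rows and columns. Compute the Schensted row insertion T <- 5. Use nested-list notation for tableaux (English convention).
[[2, 3, 5]]

5 is larger than every entry of row 1, so it is appended to row 1. The new tableau is [[2, 3, 5]].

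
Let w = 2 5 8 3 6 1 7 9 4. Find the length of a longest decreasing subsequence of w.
3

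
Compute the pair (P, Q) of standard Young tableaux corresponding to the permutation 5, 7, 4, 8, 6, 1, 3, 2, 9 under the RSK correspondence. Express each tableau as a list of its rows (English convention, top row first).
P = [[1, 2, 8, 9], [3, 6], [4, 7], [5]], Q = [[1, 2, 4, 9], [3, 5], [6, 7], [8]]

Insert each entry of the permutation into P by Schensted row insertion, recording in Q the position of each new cell.

Insert 5: appended to row 1. P = [[5]].
Insert 7: appended to row 1. P = [[5, 7]].
Insert 4: 4 bumps 5 from row 1; 5 starts row 2. P = [[4, 7], [5]].
Insert 8: appended to row 1. P = [[4, 7, 8], [5]].
Insert 6: 6 bumps 7 from row 1; 7 appends to row 2. P = [[4, 6, 8], [5, 7]].
Insert 1: 1 bumps 4 from row 1; 4 bumps 5 from row 2; 5 starts row 3. P = [[1, 6, 8], [4, 7], [5]].
Insert 3: 3 bumps 6 from row 1; 6 bumps 7 from row 2; 7 appends to row 3. P = [[1, 3, 8], [4, 6], [5, 7]].
Insert 2: 2 bumps 3 from row 1; 3 bumps 4 from row 2; 4 bumps 5 from row 3; 5 starts row 4. P = [[1, 2, 8], [3, 6], [4, 7], [5]].
Insert 9: appended to row 1. P = [[1, 2, 8, 9], [3, 6], [4, 7], [5]].

So P = [[1, 2, 8, 9], [3, 6], [4, 7], [5]], Q = [[1, 2, 4, 9], [3, 5], [6, 7], [8]].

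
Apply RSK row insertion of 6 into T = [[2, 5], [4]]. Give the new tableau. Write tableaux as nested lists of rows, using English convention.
[[2, 5, 6], [4]]

6 is larger than every entry of row 1, so it is appended to row 1. The new tableau is [[2, 5, 6], [4]].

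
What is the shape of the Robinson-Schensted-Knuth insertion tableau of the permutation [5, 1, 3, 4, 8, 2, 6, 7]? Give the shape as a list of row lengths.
[5, 2, 1]

Row-insert each entry into an empty tableau.

After inserting 5: P = [[5]].
After inserting 1: P = [[1], [5]].
After inserting 3: P = [[1, 3], [5]].
After inserting 4: P = [[1, 3, 4], [5]].
After inserting 8: P = [[1, 3, 4, 8], [5]].
After inserting 2: P = [[1, 2, 4, 8], [3], [5]].
After inserting 6: P = [[1, 2, 4, 6], [3, 8], [5]].
After inserting 7: P = [[1, 2, 4, 6, 7], [3, 8], [5]].

The final insertion tableau P = [[1, 2, 4, 6, 7], [3, 8], [5]] has shape [5, 2, 1].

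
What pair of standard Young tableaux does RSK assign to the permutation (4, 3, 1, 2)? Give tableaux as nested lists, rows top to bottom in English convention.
Insert each entry of the permutation into P by Schensted row insertion, recording in Q the position of each new cell.

Insert 4: appended to row 1. P = [[4]].
Insert 3: 3 bumps 4 from row 1; 4 starts row 2. P = [[3], [4]].
Insert 1: 1 bumps 3 from row 1; 3 bumps 4 from row 2; 4 starts row 3. P = [[1], [3], [4]].
Insert 2: appended to row 1. P = [[1, 2], [3], [4]].

So P = [[1, 2], [3], [4]], Q = [[1, 4], [2], [3]].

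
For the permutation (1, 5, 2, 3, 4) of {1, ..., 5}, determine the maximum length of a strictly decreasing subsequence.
2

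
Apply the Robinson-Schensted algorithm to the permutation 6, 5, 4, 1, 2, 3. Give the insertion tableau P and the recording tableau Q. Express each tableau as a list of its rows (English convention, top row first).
P = [[1, 2, 3], [4], [5], [6]], Q = [[1, 5, 6], [2], [3], [4]]

Insert each entry of the permutation into P by Schensted row insertion, recording in Q the position of each new cell.

Insert 6: appended to row 1. P = [[6]].
Insert 5: 5 bumps 6 from row 1; 6 starts row 2. P = [[5], [6]].
Insert 4: 4 bumps 5 from row 1; 5 bumps 6 from row 2; 6 starts row 3. P = [[4], [5], [6]].
Insert 1: 1 bumps 4 from row 1; 4 bumps 5 from row 2; 5 bumps 6 from row 3; 6 starts row 4. P = [[1], [4], [5], [6]].
Insert 2: appended to row 1. P = [[1, 2], [4], [5], [6]].
Insert 3: appended to row 1. P = [[1, 2, 3], [4], [5], [6]].

So P = [[1, 2, 3], [4], [5], [6]], Q = [[1, 5, 6], [2], [3], [4]].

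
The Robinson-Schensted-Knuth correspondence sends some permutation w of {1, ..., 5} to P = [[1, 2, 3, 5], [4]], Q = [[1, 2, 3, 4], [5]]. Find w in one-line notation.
Reverse the RSK construction: for i from n down to 1, find the cell of Q containing i, remove the entry at that cell from P, and reverse-bump it up through P; the value ejected from row 1 is w(i).

Step i=5: Q has 5 at row 2, column 1; remove 4 from row 2 of P and reverse-bump: 4 enters row 1 and ejects 3. So w(5) = 3. P is now [[1, 2, 4, 5]].
Step i=4: Q has 4 at row 1, column 4; remove that cell from P, ejecting 5. So w(4) = 5. P is now [[1, 2, 4]].
Step i=3: Q has 3 at row 1, column 3; remove that cell from P, ejecting 4. So w(3) = 4. P is now [[1, 2]].
Step i=2: Q has 2 at row 1, column 2; remove that cell from P, ejecting 2. So w(2) = 2. P is now [[1]].
Step i=1: Q has 1 at row 1, column 1; remove that cell from P, ejecting 1. So w(1) = 1. P is now [].

So w = 1 2 4 5 3.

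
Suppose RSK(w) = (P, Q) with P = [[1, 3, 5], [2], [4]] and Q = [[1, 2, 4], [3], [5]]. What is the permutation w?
Reverse the RSK construction: for i from n down to 1, find the cell of Q containing i, remove the entry at that cell from P, and reverse-bump it up through P; the value ejected from row 1 is w(i).

Step i=5: Q has 5 at row 3, column 1; remove 4 from row 3 of P and reverse-bump: 4 enters row 2 and ejects 2; 2 enters row 1 and ejects 1. So w(5) = 1. P is now [[2, 3, 5], [4]].
Step i=4: Q has 4 at row 1, column 3; remove that cell from P, ejecting 5. So w(4) = 5. P is now [[2, 3], [4]].
Step i=3: Q has 3 at row 2, column 1; remove 4 from row 2 of P and reverse-bump: 4 enters row 1 and ejects 3. So w(3) = 3. P is now [[2, 4]].
Step i=2: Q has 2 at row 1, column 2; remove that cell from P, ejecting 4. So w(2) = 4. P is now [[2]].
Step i=1: Q has 1 at row 1, column 1; remove that cell from P, ejecting 2. So w(1) = 2. P is now [].

So w = 2 4 3 5 1.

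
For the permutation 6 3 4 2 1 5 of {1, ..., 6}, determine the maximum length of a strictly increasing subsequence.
3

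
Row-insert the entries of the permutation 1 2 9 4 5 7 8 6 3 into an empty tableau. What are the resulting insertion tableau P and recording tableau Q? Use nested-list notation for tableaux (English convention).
P = [[1, 2, 3, 5, 6, 8], [4], [7], [9]], Q = [[1, 2, 3, 5, 6, 7], [4], [8], [9]]

Insert each entry of the permutation into P by Schensted row insertion, recording in Q the position of each new cell.

After inserting 1: P = [[1]].
After inserting 2: P = [[1, 2]].
After inserting 9: P = [[1, 2, 9]].
After inserting 4: P = [[1, 2, 4], [9]].
After inserting 5: P = [[1, 2, 4, 5], [9]].
After inserting 7: P = [[1, 2, 4, 5, 7], [9]].
After inserting 8: P = [[1, 2, 4, 5, 7, 8], [9]].
After inserting 6: P = [[1, 2, 4, 5, 6, 8], [7], [9]].
After inserting 3: P = [[1, 2, 3, 5, 6, 8], [4], [7], [9]].

So P = [[1, 2, 3, 5, 6, 8], [4], [7], [9]], Q = [[1, 2, 3, 5, 6, 7], [4], [8], [9]].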